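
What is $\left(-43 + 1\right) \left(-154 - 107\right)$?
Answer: $10962$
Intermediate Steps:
$\left(-43 + 1\right) \left(-154 - 107\right) = \left(-42\right) \left(-261\right) = 10962$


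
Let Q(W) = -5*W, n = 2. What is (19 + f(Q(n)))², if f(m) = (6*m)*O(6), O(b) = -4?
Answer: 67081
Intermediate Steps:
f(m) = -24*m (f(m) = (6*m)*(-4) = -24*m)
(19 + f(Q(n)))² = (19 - (-120)*2)² = (19 - 24*(-10))² = (19 + 240)² = 259² = 67081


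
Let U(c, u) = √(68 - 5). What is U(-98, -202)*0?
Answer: 0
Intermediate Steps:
U(c, u) = 3*√7 (U(c, u) = √63 = 3*√7)
U(-98, -202)*0 = (3*√7)*0 = 0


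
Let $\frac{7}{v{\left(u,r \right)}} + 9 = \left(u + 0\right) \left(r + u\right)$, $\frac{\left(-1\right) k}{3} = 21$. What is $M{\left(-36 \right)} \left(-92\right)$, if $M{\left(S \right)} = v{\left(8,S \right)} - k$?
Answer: $- \frac{1349824}{233} \approx -5793.2$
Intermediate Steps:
$k = -63$ ($k = \left(-3\right) 21 = -63$)
$v{\left(u,r \right)} = \frac{7}{-9 + u \left(r + u\right)}$ ($v{\left(u,r \right)} = \frac{7}{-9 + \left(u + 0\right) \left(r + u\right)} = \frac{7}{-9 + u \left(r + u\right)}$)
$M{\left(S \right)} = 63 + \frac{7}{55 + 8 S}$ ($M{\left(S \right)} = \frac{7}{-9 + 8^{2} + S 8} - -63 = \frac{7}{-9 + 64 + 8 S} + 63 = \frac{7}{55 + 8 S} + 63 = 63 + \frac{7}{55 + 8 S}$)
$M{\left(-36 \right)} \left(-92\right) = \frac{56 \left(62 + 9 \left(-36\right)\right)}{55 + 8 \left(-36\right)} \left(-92\right) = \frac{56 \left(62 - 324\right)}{55 - 288} \left(-92\right) = 56 \frac{1}{-233} \left(-262\right) \left(-92\right) = 56 \left(- \frac{1}{233}\right) \left(-262\right) \left(-92\right) = \frac{14672}{233} \left(-92\right) = - \frac{1349824}{233}$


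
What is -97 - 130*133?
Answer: -17387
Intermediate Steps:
-97 - 130*133 = -97 - 17290 = -17387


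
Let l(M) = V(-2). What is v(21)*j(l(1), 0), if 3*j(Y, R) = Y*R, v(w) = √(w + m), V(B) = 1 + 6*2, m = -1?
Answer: 0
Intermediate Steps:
V(B) = 13 (V(B) = 1 + 12 = 13)
l(M) = 13
v(w) = √(-1 + w) (v(w) = √(w - 1) = √(-1 + w))
j(Y, R) = R*Y/3 (j(Y, R) = (Y*R)/3 = (R*Y)/3 = R*Y/3)
v(21)*j(l(1), 0) = √(-1 + 21)*((⅓)*0*13) = √20*0 = (2*√5)*0 = 0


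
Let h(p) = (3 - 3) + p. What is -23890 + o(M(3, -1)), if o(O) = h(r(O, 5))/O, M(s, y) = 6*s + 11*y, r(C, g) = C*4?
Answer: -23886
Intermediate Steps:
r(C, g) = 4*C
h(p) = p (h(p) = 0 + p = p)
o(O) = 4 (o(O) = (4*O)/O = 4)
-23890 + o(M(3, -1)) = -23890 + 4 = -23886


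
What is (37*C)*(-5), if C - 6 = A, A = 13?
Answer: -3515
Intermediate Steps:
C = 19 (C = 6 + 13 = 19)
(37*C)*(-5) = (37*19)*(-5) = 703*(-5) = -3515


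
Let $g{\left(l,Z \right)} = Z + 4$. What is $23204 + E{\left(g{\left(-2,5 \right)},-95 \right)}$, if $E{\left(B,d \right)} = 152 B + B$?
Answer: $24581$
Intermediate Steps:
$g{\left(l,Z \right)} = 4 + Z$
$E{\left(B,d \right)} = 153 B$
$23204 + E{\left(g{\left(-2,5 \right)},-95 \right)} = 23204 + 153 \left(4 + 5\right) = 23204 + 153 \cdot 9 = 23204 + 1377 = 24581$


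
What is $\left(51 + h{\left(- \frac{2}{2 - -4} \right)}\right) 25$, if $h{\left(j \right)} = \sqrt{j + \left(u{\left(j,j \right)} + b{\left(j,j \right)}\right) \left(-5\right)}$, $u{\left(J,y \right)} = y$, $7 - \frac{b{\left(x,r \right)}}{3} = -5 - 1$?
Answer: $1275 + \frac{25 i \sqrt{1743}}{3} \approx 1275.0 + 347.91 i$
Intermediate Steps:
$b{\left(x,r \right)} = 39$ ($b{\left(x,r \right)} = 21 - 3 \left(-5 - 1\right) = 21 - -18 = 21 + 18 = 39$)
$h{\left(j \right)} = \sqrt{-195 - 4 j}$ ($h{\left(j \right)} = \sqrt{j + \left(j + 39\right) \left(-5\right)} = \sqrt{j + \left(39 + j\right) \left(-5\right)} = \sqrt{j - \left(195 + 5 j\right)} = \sqrt{-195 - 4 j}$)
$\left(51 + h{\left(- \frac{2}{2 - -4} \right)}\right) 25 = \left(51 + \sqrt{-195 - 4 \left(- \frac{2}{2 - -4}\right)}\right) 25 = \left(51 + \sqrt{-195 - 4 \left(- \frac{2}{2 + 4}\right)}\right) 25 = \left(51 + \sqrt{-195 - 4 \left(- \frac{2}{6}\right)}\right) 25 = \left(51 + \sqrt{-195 - 4 \left(\left(-2\right) \frac{1}{6}\right)}\right) 25 = \left(51 + \sqrt{-195 - - \frac{4}{3}}\right) 25 = \left(51 + \sqrt{-195 + \frac{4}{3}}\right) 25 = \left(51 + \sqrt{- \frac{581}{3}}\right) 25 = \left(51 + \frac{i \sqrt{1743}}{3}\right) 25 = 1275 + \frac{25 i \sqrt{1743}}{3}$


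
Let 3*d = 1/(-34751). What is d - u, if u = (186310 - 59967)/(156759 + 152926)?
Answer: -13171946464/32285590305 ≈ -0.40798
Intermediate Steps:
u = 126343/309685 ≈ 0.40797
d = -1/104253 (d = (⅓)/(-34751) = (⅓)*(-1/34751) = -1/104253 ≈ -9.5921e-6)
d - u = -1/104253 - 1*126343/309685 = -1/104253 - 126343/309685 = -13171946464/32285590305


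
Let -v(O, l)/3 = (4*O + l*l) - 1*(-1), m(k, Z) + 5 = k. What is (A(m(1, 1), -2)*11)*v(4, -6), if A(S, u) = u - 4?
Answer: 10494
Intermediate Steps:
m(k, Z) = -5 + k
v(O, l) = -3 - 12*O - 3*l**2 (v(O, l) = -3*((4*O + l*l) - 1*(-1)) = -3*((4*O + l**2) + 1) = -3*((l**2 + 4*O) + 1) = -3*(1 + l**2 + 4*O) = -3 - 12*O - 3*l**2)
A(S, u) = -4 + u
(A(m(1, 1), -2)*11)*v(4, -6) = ((-4 - 2)*11)*(-3 - 12*4 - 3*(-6)**2) = (-6*11)*(-3 - 48 - 3*36) = -66*(-3 - 48 - 108) = -66*(-159) = 10494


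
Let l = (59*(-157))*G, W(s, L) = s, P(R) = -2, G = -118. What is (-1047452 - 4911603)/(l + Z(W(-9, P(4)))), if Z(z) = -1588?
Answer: -5959055/1091446 ≈ -5.4598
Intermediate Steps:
l = 1093034 (l = (59*(-157))*(-118) = -9263*(-118) = 1093034)
(-1047452 - 4911603)/(l + Z(W(-9, P(4)))) = (-1047452 - 4911603)/(1093034 - 1588) = -5959055/1091446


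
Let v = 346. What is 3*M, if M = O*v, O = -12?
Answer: -12456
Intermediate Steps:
M = -4152 (M = -12*346 = -4152)
3*M = 3*(-4152) = -12456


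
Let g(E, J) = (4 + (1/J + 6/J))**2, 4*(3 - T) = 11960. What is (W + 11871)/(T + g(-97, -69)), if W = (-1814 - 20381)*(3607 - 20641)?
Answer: -1800046026261/14148746 ≈ -1.2722e+5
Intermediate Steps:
W = 378069630 (W = -22195*(-17034) = 378069630)
T = -2987 (T = 3 - 1/4*11960 = 3 - 2990 = -2987)
g(E, J) = (4 + 7/J)**2 (g(E, J) = (4 + (1/J + 6/J))**2 = (4 + 7/J)**2)
(W + 11871)/(T + g(-97, -69)) = (378069630 + 11871)/(-2987 + (7 + 4*(-69))**2/(-69)**2) = 378081501/(-2987 + (7 - 276)**2/4761) = 378081501/(-2987 + (1/4761)*(-269)**2) = 378081501/(-2987 + (1/4761)*72361) = 378081501/(-2987 + 72361/4761) = 378081501/(-14148746/4761) = 378081501*(-4761/14148746) = -1800046026261/14148746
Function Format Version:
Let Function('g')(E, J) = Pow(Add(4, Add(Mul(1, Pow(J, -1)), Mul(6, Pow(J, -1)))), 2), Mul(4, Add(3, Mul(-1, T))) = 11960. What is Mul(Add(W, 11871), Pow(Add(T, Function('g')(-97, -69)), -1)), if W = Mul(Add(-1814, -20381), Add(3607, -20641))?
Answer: Rational(-1800046026261, 14148746) ≈ -1.2722e+5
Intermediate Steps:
W = 378069630 (W = Mul(-22195, -17034) = 378069630)
T = -2987 (T = Add(3, Mul(Rational(-1, 4), 11960)) = Add(3, -2990) = -2987)
Function('g')(E, J) = Pow(Add(4, Mul(7, Pow(J, -1))), 2) (Function('g')(E, J) = Pow(Add(4, Add(Pow(J, -1), Mul(6, Pow(J, -1)))), 2) = Pow(Add(4, Mul(7, Pow(J, -1))), 2))
Mul(Add(W, 11871), Pow(Add(T, Function('g')(-97, -69)), -1)) = Mul(Add(378069630, 11871), Pow(Add(-2987, Mul(Pow(-69, -2), Pow(Add(7, Mul(4, -69)), 2))), -1)) = Mul(378081501, Pow(Add(-2987, Mul(Rational(1, 4761), Pow(Add(7, -276), 2))), -1)) = Mul(378081501, Pow(Add(-2987, Mul(Rational(1, 4761), Pow(-269, 2))), -1)) = Mul(378081501, Pow(Add(-2987, Mul(Rational(1, 4761), 72361)), -1)) = Mul(378081501, Pow(Add(-2987, Rational(72361, 4761)), -1)) = Mul(378081501, Pow(Rational(-14148746, 4761), -1)) = Mul(378081501, Rational(-4761, 14148746)) = Rational(-1800046026261, 14148746)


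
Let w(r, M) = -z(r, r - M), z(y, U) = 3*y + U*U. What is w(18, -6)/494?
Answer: -315/247 ≈ -1.2753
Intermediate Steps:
z(y, U) = U² + 3*y (z(y, U) = 3*y + U² = U² + 3*y)
w(r, M) = -(r - M)² - 3*r (w(r, M) = -((r - M)² + 3*r) = -(r - M)² - 3*r)
w(18, -6)/494 = (-(-6 - 1*18)² - 3*18)/494 = (-(-6 - 18)² - 54)*(1/494) = (-1*(-24)² - 54)*(1/494) = (-1*576 - 54)*(1/494) = (-576 - 54)*(1/494) = -630*1/494 = -315/247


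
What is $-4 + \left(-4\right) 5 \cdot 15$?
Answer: $-304$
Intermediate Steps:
$-4 + \left(-4\right) 5 \cdot 15 = -4 - 300 = -304$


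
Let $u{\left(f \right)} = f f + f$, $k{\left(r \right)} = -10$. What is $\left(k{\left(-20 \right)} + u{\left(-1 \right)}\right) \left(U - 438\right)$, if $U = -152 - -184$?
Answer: $4060$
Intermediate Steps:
$u{\left(f \right)} = f + f^{2}$ ($u{\left(f \right)} = f^{2} + f = f + f^{2}$)
$U = 32$ ($U = -152 + 184 = 32$)
$\left(k{\left(-20 \right)} + u{\left(-1 \right)}\right) \left(U - 438\right) = \left(-10 - \left(1 - 1\right)\right) \left(32 - 438\right) = \left(-10 - 0\right) \left(-406\right) = \left(-10 + 0\right) \left(-406\right) = \left(-10\right) \left(-406\right) = 4060$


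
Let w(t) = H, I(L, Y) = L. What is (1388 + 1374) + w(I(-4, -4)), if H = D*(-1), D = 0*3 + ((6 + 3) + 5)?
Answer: 2748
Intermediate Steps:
D = 14 (D = 0 + (9 + 5) = 0 + 14 = 14)
H = -14 (H = 14*(-1) = -14)
w(t) = -14
(1388 + 1374) + w(I(-4, -4)) = (1388 + 1374) - 14 = 2762 - 14 = 2748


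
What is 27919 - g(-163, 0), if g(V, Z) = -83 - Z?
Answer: 28002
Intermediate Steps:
27919 - g(-163, 0) = 27919 - (-83 - 1*0) = 27919 - (-83 + 0) = 27919 - 1*(-83) = 27919 + 83 = 28002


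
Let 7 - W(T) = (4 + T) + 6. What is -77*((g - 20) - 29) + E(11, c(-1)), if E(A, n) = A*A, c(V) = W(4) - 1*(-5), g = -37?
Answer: 6743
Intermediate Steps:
W(T) = -3 - T (W(T) = 7 - ((4 + T) + 6) = 7 - (10 + T) = 7 + (-10 - T) = -3 - T)
c(V) = -2 (c(V) = (-3 - 1*4) - 1*(-5) = (-3 - 4) + 5 = -7 + 5 = -2)
E(A, n) = A**2
-77*((g - 20) - 29) + E(11, c(-1)) = -77*((-37 - 20) - 29) + 11**2 = -77*(-57 - 29) + 121 = -77*(-86) + 121 = 6622 + 121 = 6743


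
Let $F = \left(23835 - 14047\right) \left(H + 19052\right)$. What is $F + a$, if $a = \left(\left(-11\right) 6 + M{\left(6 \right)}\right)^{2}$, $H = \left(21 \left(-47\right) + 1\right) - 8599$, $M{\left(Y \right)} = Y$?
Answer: $92666596$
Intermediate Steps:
$H = -9585$ ($H = \left(-987 + 1\right) - 8599 = -986 - 8599 = -9585$)
$a = 3600$ ($a = \left(\left(-11\right) 6 + 6\right)^{2} = \left(-66 + 6\right)^{2} = \left(-60\right)^{2} = 3600$)
$F = 92662996$ ($F = \left(23835 - 14047\right) \left(-9585 + 19052\right) = 9788 \cdot 9467 = 92662996$)
$F + a = 92662996 + 3600 = 92666596$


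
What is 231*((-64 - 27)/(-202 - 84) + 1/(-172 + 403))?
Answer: 149/2 ≈ 74.500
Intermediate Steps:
231*((-64 - 27)/(-202 - 84) + 1/(-172 + 403)) = 231*(-91/(-286) + 1/231) = 231*(-91*(-1/286) + 1/231) = 231*(7/22 + 1/231) = 231*(149/462) = 149/2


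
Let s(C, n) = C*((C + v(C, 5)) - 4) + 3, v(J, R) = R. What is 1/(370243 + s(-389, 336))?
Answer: 1/521178 ≈ 1.9187e-6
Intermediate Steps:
s(C, n) = 3 + C*(1 + C) (s(C, n) = C*((C + 5) - 4) + 3 = C*((5 + C) - 4) + 3 = C*(1 + C) + 3 = 3 + C*(1 + C))
1/(370243 + s(-389, 336)) = 1/(370243 + (3 - 389 + (-389)²)) = 1/(370243 + (3 - 389 + 151321)) = 1/(370243 + 150935) = 1/521178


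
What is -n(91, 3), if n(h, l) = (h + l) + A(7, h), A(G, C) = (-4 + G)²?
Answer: -103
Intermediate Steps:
n(h, l) = 9 + h + l (n(h, l) = (h + l) + (-4 + 7)² = (h + l) + 3² = (h + l) + 9 = 9 + h + l)
-n(91, 3) = -(9 + 91 + 3) = -1*103 = -103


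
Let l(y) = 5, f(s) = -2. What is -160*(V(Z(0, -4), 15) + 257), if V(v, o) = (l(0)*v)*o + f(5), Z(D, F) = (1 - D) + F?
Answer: -4800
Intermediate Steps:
Z(D, F) = 1 + F - D
V(v, o) = -2 + 5*o*v (V(v, o) = (5*v)*o - 2 = 5*o*v - 2 = -2 + 5*o*v)
-160*(V(Z(0, -4), 15) + 257) = -160*((-2 + 5*15*(1 - 4 - 1*0)) + 257) = -160*((-2 + 5*15*(1 - 4 + 0)) + 257) = -160*((-2 + 5*15*(-3)) + 257) = -160*((-2 - 225) + 257) = -160*(-227 + 257) = -160*30 = -4800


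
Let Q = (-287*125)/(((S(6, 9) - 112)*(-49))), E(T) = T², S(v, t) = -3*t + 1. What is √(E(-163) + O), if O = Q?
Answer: √24788071014/966 ≈ 162.98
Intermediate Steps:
S(v, t) = 1 - 3*t
Q = -5125/966 (Q = (-287*125)/((((1 - 3*9) - 112)*(-49))) = -35875*(-1/(49*((1 - 27) - 112))) = -35875*(-1/(49*(-26 - 112))) = -35875/((-138*(-49))) = -35875/6762 = -35875*1/6762 = -5125/966 ≈ -5.3054)
O = -5125/966 ≈ -5.3054
√(E(-163) + O) = √((-163)² - 5125/966) = √(26569 - 5125/966) = √(25660529/966) = √24788071014/966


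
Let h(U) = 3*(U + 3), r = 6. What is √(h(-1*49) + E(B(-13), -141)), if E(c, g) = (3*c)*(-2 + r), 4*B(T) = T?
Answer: I*√177 ≈ 13.304*I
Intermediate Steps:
B(T) = T/4
h(U) = 9 + 3*U (h(U) = 3*(3 + U) = 9 + 3*U)
E(c, g) = 12*c (E(c, g) = (3*c)*(-2 + 6) = (3*c)*4 = 12*c)
√(h(-1*49) + E(B(-13), -141)) = √((9 + 3*(-1*49)) + 12*((¼)*(-13))) = √((9 + 3*(-49)) + 12*(-13/4)) = √((9 - 147) - 39) = √(-138 - 39) = √(-177) = I*√177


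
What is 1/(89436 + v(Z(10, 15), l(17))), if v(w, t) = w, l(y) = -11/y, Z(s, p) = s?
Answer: 1/89446 ≈ 1.1180e-5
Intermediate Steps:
1/(89436 + v(Z(10, 15), l(17))) = 1/(89436 + 10) = 1/89446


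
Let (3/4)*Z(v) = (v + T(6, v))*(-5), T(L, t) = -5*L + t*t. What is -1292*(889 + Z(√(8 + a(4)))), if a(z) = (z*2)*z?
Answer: -3187364/3 + 51680*√10/3 ≈ -1.0080e+6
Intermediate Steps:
a(z) = 2*z² (a(z) = (2*z)*z = 2*z²)
T(L, t) = t² - 5*L (T(L, t) = -5*L + t² = t² - 5*L)
Z(v) = 200 - 20*v/3 - 20*v²/3 (Z(v) = 4*((v + (v² - 5*6))*(-5))/3 = 4*((v + (v² - 30))*(-5))/3 = 4*((v + (-30 + v²))*(-5))/3 = 4*((-30 + v + v²)*(-5))/3 = 4*(150 - 5*v - 5*v²)/3 = 200 - 20*v/3 - 20*v²/3)
-1292*(889 + Z(√(8 + a(4)))) = -1292*(889 + (200 - 20*√(8 + 2*4²)/3 - 20*(√(8 + 2*4²))²/3)) = -1292*(889 + (200 - 20*√(8 + 2*16)/3 - 20*(√(8 + 2*16))²/3)) = -1292*(889 + (200 - 20*√(8 + 32)/3 - 20*(√(8 + 32))²/3)) = -1292*(889 + (200 - 40*√10/3 - 20*(√40)²/3)) = -1292*(889 + (200 - 40*√10/3 - 20*(2*√10)²/3)) = -1292*(889 + (200 - 40*√10/3 - 20/3*40)) = -1292*(889 + (200 - 40*√10/3 - 800/3)) = -1292*(889 + (-200/3 - 40*√10/3)) = -1292*(2467/3 - 40*√10/3) = -3187364/3 + 51680*√10/3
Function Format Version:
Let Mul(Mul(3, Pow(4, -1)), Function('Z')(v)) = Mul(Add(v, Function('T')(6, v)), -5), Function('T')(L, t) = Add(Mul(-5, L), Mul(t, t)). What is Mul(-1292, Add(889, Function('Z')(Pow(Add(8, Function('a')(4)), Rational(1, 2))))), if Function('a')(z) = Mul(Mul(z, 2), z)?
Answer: Add(Rational(-3187364, 3), Mul(Rational(51680, 3), Pow(10, Rational(1, 2)))) ≈ -1.0080e+6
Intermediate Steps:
Function('a')(z) = Mul(2, Pow(z, 2)) (Function('a')(z) = Mul(Mul(2, z), z) = Mul(2, Pow(z, 2)))
Function('T')(L, t) = Add(Pow(t, 2), Mul(-5, L)) (Function('T')(L, t) = Add(Mul(-5, L), Pow(t, 2)) = Add(Pow(t, 2), Mul(-5, L)))
Function('Z')(v) = Add(200, Mul(Rational(-20, 3), v), Mul(Rational(-20, 3), Pow(v, 2))) (Function('Z')(v) = Mul(Rational(4, 3), Mul(Add(v, Add(Pow(v, 2), Mul(-5, 6))), -5)) = Mul(Rational(4, 3), Mul(Add(v, Add(Pow(v, 2), -30)), -5)) = Mul(Rational(4, 3), Mul(Add(v, Add(-30, Pow(v, 2))), -5)) = Mul(Rational(4, 3), Mul(Add(-30, v, Pow(v, 2)), -5)) = Mul(Rational(4, 3), Add(150, Mul(-5, v), Mul(-5, Pow(v, 2)))) = Add(200, Mul(Rational(-20, 3), v), Mul(Rational(-20, 3), Pow(v, 2))))
Mul(-1292, Add(889, Function('Z')(Pow(Add(8, Function('a')(4)), Rational(1, 2))))) = Mul(-1292, Add(889, Add(200, Mul(Rational(-20, 3), Pow(Add(8, Mul(2, Pow(4, 2))), Rational(1, 2))), Mul(Rational(-20, 3), Pow(Pow(Add(8, Mul(2, Pow(4, 2))), Rational(1, 2)), 2))))) = Mul(-1292, Add(889, Add(200, Mul(Rational(-20, 3), Pow(Add(8, Mul(2, 16)), Rational(1, 2))), Mul(Rational(-20, 3), Pow(Pow(Add(8, Mul(2, 16)), Rational(1, 2)), 2))))) = Mul(-1292, Add(889, Add(200, Mul(Rational(-20, 3), Pow(Add(8, 32), Rational(1, 2))), Mul(Rational(-20, 3), Pow(Pow(Add(8, 32), Rational(1, 2)), 2))))) = Mul(-1292, Add(889, Add(200, Mul(Rational(-20, 3), Pow(40, Rational(1, 2))), Mul(Rational(-20, 3), Pow(Pow(40, Rational(1, 2)), 2))))) = Mul(-1292, Add(889, Add(200, Mul(Rational(-20, 3), Mul(2, Pow(10, Rational(1, 2)))), Mul(Rational(-20, 3), Pow(Mul(2, Pow(10, Rational(1, 2))), 2))))) = Mul(-1292, Add(889, Add(200, Mul(Rational(-40, 3), Pow(10, Rational(1, 2))), Mul(Rational(-20, 3), 40)))) = Mul(-1292, Add(889, Add(200, Mul(Rational(-40, 3), Pow(10, Rational(1, 2))), Rational(-800, 3)))) = Mul(-1292, Add(889, Add(Rational(-200, 3), Mul(Rational(-40, 3), Pow(10, Rational(1, 2)))))) = Mul(-1292, Add(Rational(2467, 3), Mul(Rational(-40, 3), Pow(10, Rational(1, 2))))) = Add(Rational(-3187364, 3), Mul(Rational(51680, 3), Pow(10, Rational(1, 2))))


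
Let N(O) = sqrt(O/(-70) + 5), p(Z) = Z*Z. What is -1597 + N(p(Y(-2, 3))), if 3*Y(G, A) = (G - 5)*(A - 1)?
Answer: -1597 + sqrt(1055)/15 ≈ -1594.8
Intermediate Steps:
Y(G, A) = (-1 + A)*(-5 + G)/3 (Y(G, A) = ((G - 5)*(A - 1))/3 = ((-5 + G)*(-1 + A))/3 = ((-1 + A)*(-5 + G))/3 = (-1 + A)*(-5 + G)/3)
p(Z) = Z**2
N(O) = sqrt(5 - O/70) (N(O) = sqrt(O*(-1/70) + 5) = sqrt(-O/70 + 5) = sqrt(5 - O/70))
-1597 + N(p(Y(-2, 3))) = -1597 + sqrt(24500 - 70*(5/3 - 5/3*3 - 1/3*(-2) + (1/3)*3*(-2))**2)/70 = -1597 + sqrt(24500 - 70*(5/3 - 5 + 2/3 - 2)**2)/70 = -1597 + sqrt(24500 - 70*(-14/3)**2)/70 = -1597 + sqrt(24500 - 70*196/9)/70 = -1597 + sqrt(24500 - 13720/9)/70 = -1597 + sqrt(206780/9)/70 = -1597 + (14*sqrt(1055)/3)/70 = -1597 + sqrt(1055)/15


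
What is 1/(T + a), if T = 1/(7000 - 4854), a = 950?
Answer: 2146/2038701 ≈ 0.0010526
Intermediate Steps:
T = 1/2146 ≈ 0.00046598
1/(T + a) = 1/(1/2146 + 950) = 1/(2038701/2146) = 2146/2038701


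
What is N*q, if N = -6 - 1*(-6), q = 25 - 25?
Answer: 0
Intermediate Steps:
q = 0
N = 0 (N = -6 + 6 = 0)
N*q = 0*0 = 0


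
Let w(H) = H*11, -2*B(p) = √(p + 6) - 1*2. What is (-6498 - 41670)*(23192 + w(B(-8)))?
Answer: -1117642104 + 264924*I*√2 ≈ -1.1176e+9 + 3.7466e+5*I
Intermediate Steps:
B(p) = 1 - √(6 + p)/2 (B(p) = -(√(p + 6) - 1*2)/2 = -(√(6 + p) - 2)/2 = -(-2 + √(6 + p))/2 = 1 - √(6 + p)/2)
w(H) = 11*H
(-6498 - 41670)*(23192 + w(B(-8))) = (-6498 - 41670)*(23192 + 11*(1 - √(6 - 8)/2)) = -48168*(23192 + 11*(1 - I*√2/2)) = -48168*(23192 + (11 - 11*I*√2/2)) = -48168*(23203 - 11*I*√2/2) = -1117642104 + 264924*I*√2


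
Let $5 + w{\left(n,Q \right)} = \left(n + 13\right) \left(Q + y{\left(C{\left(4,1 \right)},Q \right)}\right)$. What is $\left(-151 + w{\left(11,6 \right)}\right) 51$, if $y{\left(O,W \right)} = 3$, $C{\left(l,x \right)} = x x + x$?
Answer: $3060$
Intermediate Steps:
$C{\left(l,x \right)} = x + x^{2}$ ($C{\left(l,x \right)} = x^{2} + x = x + x^{2}$)
$w{\left(n,Q \right)} = -5 + \left(3 + Q\right) \left(13 + n\right)$ ($w{\left(n,Q \right)} = -5 + \left(n + 13\right) \left(Q + 3\right) = -5 + \left(13 + n\right) \left(3 + Q\right) = -5 + \left(3 + Q\right) \left(13 + n\right)$)
$\left(-151 + w{\left(11,6 \right)}\right) 51 = \left(-151 + \left(34 + 3 \cdot 11 + 13 \cdot 6 + 6 \cdot 11\right)\right) 51 = \left(-151 + \left(34 + 33 + 78 + 66\right)\right) 51 = \left(-151 + 211\right) 51 = 60 \cdot 51 = 3060$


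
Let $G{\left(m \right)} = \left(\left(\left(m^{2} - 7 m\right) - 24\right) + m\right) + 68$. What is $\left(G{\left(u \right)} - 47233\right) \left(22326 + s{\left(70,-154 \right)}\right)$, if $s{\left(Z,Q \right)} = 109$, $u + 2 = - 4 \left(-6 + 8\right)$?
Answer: $-1055095615$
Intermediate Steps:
$u = -10$ ($u = -2 - 4 \left(-6 + 8\right) = -2 - 8 = -10$)
$G{\left(m \right)} = 44 + m^{2} - 6 m$ ($G{\left(m \right)} = \left(\left(-24 + m^{2} - 7 m\right) + m\right) + 68 = \left(-24 + m^{2} - 6 m\right) + 68 = 44 + m^{2} - 6 m$)
$\left(G{\left(u \right)} - 47233\right) \left(22326 + s{\left(70,-154 \right)}\right) = \left(\left(44 + \left(-10\right)^{2} - -60\right) - 47233\right) \left(22326 + 109\right) = \left(\left(44 + 100 + 60\right) - 47233\right) 22435 = \left(204 - 47233\right) 22435 = \left(-47029\right) 22435 = -1055095615$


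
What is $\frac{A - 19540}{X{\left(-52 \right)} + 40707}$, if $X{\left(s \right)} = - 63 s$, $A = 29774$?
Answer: $\frac{10234}{43983} \approx 0.23268$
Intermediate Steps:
$\frac{A - 19540}{X{\left(-52 \right)} + 40707} = \frac{29774 - 19540}{\left(-63\right) \left(-52\right) + 40707} = \frac{10234}{3276 + 40707} = \frac{10234}{43983}$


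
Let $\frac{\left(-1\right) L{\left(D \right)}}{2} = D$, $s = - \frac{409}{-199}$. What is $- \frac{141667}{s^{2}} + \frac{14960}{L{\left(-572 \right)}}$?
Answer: $- \frac{72903575501}{2174653} \approx -33524.0$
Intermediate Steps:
$s = \frac{409}{199}$ ($s = \left(-409\right) \left(- \frac{1}{199}\right) = \frac{409}{199} \approx 2.0553$)
$L{\left(D \right)} = - 2 D$
$- \frac{141667}{s^{2}} + \frac{14960}{L{\left(-572 \right)}} = - \frac{141667}{\left(\frac{409}{199}\right)^{2}} + \frac{14960}{\left(-2\right) \left(-572\right)} = - \frac{141667}{\frac{167281}{39601}} + \frac{14960}{1144} = \left(-141667\right) \frac{39601}{167281} + 14960 \cdot \frac{1}{1144} = - \frac{5610154867}{167281} + \frac{170}{13} = - \frac{72903575501}{2174653}$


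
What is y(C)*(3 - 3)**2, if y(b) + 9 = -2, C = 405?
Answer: 0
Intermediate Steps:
y(b) = -11 (y(b) = -9 - 2 = -11)
y(C)*(3 - 3)**2 = -11*(3 - 3)**2 = -11*0**2 = -11*0 = 0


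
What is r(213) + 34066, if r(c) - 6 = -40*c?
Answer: 25552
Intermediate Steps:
r(c) = 6 - 40*c
r(213) + 34066 = (6 - 40*213) + 34066 = (6 - 8520) + 34066 = -8514 + 34066 = 25552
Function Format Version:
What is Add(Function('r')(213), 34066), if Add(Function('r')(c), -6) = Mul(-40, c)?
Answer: 25552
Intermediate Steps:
Function('r')(c) = Add(6, Mul(-40, c))
Add(Function('r')(213), 34066) = Add(Add(6, Mul(-40, 213)), 34066) = Add(Add(6, -8520), 34066) = Add(-8514, 34066) = 25552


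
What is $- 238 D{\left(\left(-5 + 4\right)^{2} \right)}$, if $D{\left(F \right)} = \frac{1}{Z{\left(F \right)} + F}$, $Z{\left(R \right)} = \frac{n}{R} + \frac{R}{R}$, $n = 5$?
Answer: $-34$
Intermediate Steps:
$Z{\left(R \right)} = 1 + \frac{5}{R}$ ($Z{\left(R \right)} = \frac{5}{R} + \frac{R}{R} = \frac{5}{R} + 1 = 1 + \frac{5}{R}$)
$D{\left(F \right)} = \frac{1}{F + \frac{5 + F}{F}}$ ($D{\left(F \right)} = \frac{1}{\frac{5 + F}{F} + F} = \frac{1}{F + \frac{5 + F}{F}}$)
$- 238 D{\left(\left(-5 + 4\right)^{2} \right)} = - 238 \frac{\left(-5 + 4\right)^{2}}{5 + \left(-5 + 4\right)^{2} + \left(\left(-5 + 4\right)^{2}\right)^{2}} = - 238 \frac{\left(-1\right)^{2}}{5 + \left(-1\right)^{2} + \left(\left(-1\right)^{2}\right)^{2}} = - 238 \cdot 1 \frac{1}{5 + 1 + 1^{2}} = - 238 \cdot 1 \frac{1}{5 + 1 + 1} = - 238 \cdot 1 \cdot \frac{1}{7} = \left(-238\right) \frac{1}{7} = -34$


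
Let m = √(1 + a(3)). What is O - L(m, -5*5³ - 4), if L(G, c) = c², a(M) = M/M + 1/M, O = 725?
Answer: -394916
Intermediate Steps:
a(M) = 1 + 1/M
m = √21/3 (m = √(1 + (1 + 3)/3) = √(1 + (⅓)*4) = √(1 + 4/3) = √(7/3) = √21/3 ≈ 1.5275)
O - L(m, -5*5³ - 4) = 725 - (-5*5³ - 4)² = 725 - (-5*125 - 4)² = 725 - (-625 - 4)² = 725 - 1*(-629)² = 725 - 1*395641 = 725 - 395641 = -394916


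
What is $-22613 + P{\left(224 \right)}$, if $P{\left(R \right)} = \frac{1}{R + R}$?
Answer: $- \frac{10130623}{448} \approx -22613.0$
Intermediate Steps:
$P{\left(R \right)} = \frac{1}{2 R}$
$-22613 + P{\left(224 \right)} = -22613 + \frac{1}{2 \cdot 224} = -22613 + \frac{1}{2} \cdot \frac{1}{224} = -22613 + \frac{1}{448} = - \frac{10130623}{448}$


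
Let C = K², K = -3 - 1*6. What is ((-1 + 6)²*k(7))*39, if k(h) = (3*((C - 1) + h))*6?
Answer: 1526850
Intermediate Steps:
K = -9 (K = -3 - 6 = -9)
C = 81 (C = (-9)² = 81)
k(h) = 1440 + 18*h (k(h) = (3*((81 - 1) + h))*6 = (3*(80 + h))*6 = (240 + 3*h)*6 = 1440 + 18*h)
((-1 + 6)²*k(7))*39 = ((-1 + 6)²*(1440 + 18*7))*39 = (5²*(1440 + 126))*39 = (25*1566)*39 = 39150*39 = 1526850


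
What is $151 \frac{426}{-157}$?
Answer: $- \frac{64326}{157} \approx -409.72$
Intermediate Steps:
$151 \frac{426}{-157} = 151 \cdot 426 \left(- \frac{1}{157}\right) = 151 \left(- \frac{426}{157}\right) = - \frac{64326}{157}$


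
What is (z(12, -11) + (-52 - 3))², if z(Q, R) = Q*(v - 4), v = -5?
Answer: 26569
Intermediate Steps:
z(Q, R) = -9*Q (z(Q, R) = Q*(-5 - 4) = Q*(-9) = -9*Q)
(z(12, -11) + (-52 - 3))² = (-9*12 + (-52 - 3))² = (-108 - 55)² = (-163)² = 26569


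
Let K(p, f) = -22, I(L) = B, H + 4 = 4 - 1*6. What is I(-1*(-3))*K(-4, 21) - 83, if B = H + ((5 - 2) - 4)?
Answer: 71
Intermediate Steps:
H = -6 (H = -4 + (4 - 1*6) = -4 + (4 - 6) = -4 - 2 = -6)
B = -7 (B = -6 + ((5 - 2) - 4) = -6 + (3 - 4) = -6 - 1 = -7)
I(L) = -7
I(-1*(-3))*K(-4, 21) - 83 = -7*(-22) - 83 = 154 - 83 = 71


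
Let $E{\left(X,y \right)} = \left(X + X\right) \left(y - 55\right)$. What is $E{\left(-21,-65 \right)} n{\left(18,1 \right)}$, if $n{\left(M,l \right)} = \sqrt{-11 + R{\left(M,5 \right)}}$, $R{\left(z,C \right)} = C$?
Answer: $5040 i \sqrt{6} \approx 12345.0 i$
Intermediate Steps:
$E{\left(X,y \right)} = 2 X \left(-55 + y\right)$
$n{\left(M,l \right)} = i \sqrt{6}$ ($n{\left(M,l \right)} = \sqrt{-11 + 5} = \sqrt{-6} = i \sqrt{6}$)
$E{\left(-21,-65 \right)} n{\left(18,1 \right)} = 2 \left(-21\right) \left(-55 - 65\right) i \sqrt{6} = 2 \left(-21\right) \left(-120\right) i \sqrt{6} = 5040 i \sqrt{6}$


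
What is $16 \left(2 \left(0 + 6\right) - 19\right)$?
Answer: $-112$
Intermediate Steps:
$16 \left(2 \left(0 + 6\right) - 19\right) = 16 \left(2 \cdot 6 - 19\right) = 16 \left(12 - 19\right) = 16 \left(-7\right) = -112$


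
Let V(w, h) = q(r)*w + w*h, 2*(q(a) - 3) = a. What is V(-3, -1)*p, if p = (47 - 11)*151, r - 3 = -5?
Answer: -16308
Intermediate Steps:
r = -2 (r = 3 - 5 = -2)
q(a) = 3 + a/2
p = 5436 (p = 36*151 = 5436)
V(w, h) = 2*w + h*w (V(w, h) = (3 + (1/2)*(-2))*w + w*h = (3 - 1)*w + h*w = 2*w + h*w)
V(-3, -1)*p = -3*(2 - 1)*5436 = -3*1*5436 = -3*5436 = -16308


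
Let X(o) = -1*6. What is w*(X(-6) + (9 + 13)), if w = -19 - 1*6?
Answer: -400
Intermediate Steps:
X(o) = -6
w = -25 (w = -19 - 6 = -25)
w*(X(-6) + (9 + 13)) = -25*(-6 + (9 + 13)) = -25*(-6 + 22) = -25*16 = -400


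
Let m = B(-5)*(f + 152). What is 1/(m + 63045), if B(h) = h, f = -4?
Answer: 1/62305 ≈ 1.6050e-5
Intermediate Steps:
m = -740 (m = -5*(-4 + 152) = -5*148 = -740)
1/(m + 63045) = 1/(-740 + 63045) = 1/62305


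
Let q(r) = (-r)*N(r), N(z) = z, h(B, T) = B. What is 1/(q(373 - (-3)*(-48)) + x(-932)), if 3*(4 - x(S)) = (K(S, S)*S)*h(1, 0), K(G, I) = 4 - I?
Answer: 1/238347 ≈ 4.1956e-6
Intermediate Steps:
q(r) = -r² (q(r) = (-r)*r = -r²)
x(S) = 4 - S*(4 - S)/3 (x(S) = 4 - (4 - S)*S/3 = 4 - S*(4 - S)/3)
1/(q(373 - (-3)*(-48)) + x(-932)) = 1/(-(373 - (-3)*(-48))² + (4 + (⅓)*(-932)*(-4 - 932))) = 1/(-(373 - 1*144)² + (4 + (⅓)*(-932)*(-936))) = 1/(-(373 - 144)² + (4 + 290784)) = 1/(-1*229² + 290788) = 1/(-1*52441 + 290788) = 1/(-52441 + 290788) = 1/238347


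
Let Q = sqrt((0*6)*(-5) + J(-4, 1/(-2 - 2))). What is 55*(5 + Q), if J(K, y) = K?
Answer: 275 + 110*I ≈ 275.0 + 110.0*I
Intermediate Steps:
Q = 2*I (Q = sqrt((0*6)*(-5) - 4) = sqrt(0*(-5) - 4) = sqrt(0 - 4) = sqrt(-4) = 2*I ≈ 2.0*I)
55*(5 + Q) = 55*(5 + 2*I) = 275 + 110*I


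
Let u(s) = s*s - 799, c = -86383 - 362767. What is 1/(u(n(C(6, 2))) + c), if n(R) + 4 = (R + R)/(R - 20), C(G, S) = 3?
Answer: -289/130029785 ≈ -2.2226e-6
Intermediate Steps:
c = -449150
n(R) = -4 + 2*R/(-20 + R) (n(R) = -4 + (R + R)/(R - 20) = -4 + (2*R)/(-20 + R) = -4 + 2*R/(-20 + R))
u(s) = -799 + s**2 (u(s) = s**2 - 799 = -799 + s**2)
1/(u(n(C(6, 2))) + c) = 1/((-799 + (2*(40 - 1*3)/(-20 + 3))**2) - 449150) = 1/((-799 + (2*(40 - 3)/(-17))**2) - 449150) = 1/((-799 + (2*(-1/17)*37)**2) - 449150) = 1/((-799 + (-74/17)**2) - 449150) = 1/((-799 + 5476/289) - 449150) = 1/(-225435/289 - 449150) = 1/(-130029785/289) = -289/130029785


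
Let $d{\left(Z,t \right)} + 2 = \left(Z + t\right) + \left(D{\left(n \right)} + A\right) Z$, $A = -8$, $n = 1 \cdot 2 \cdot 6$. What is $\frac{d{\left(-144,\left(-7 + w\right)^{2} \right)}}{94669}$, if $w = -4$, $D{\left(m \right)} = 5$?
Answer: $\frac{407}{94669} \approx 0.0042992$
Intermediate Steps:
$n = 12$ ($n = 2 \cdot 6 = 12$)
$d{\left(Z,t \right)} = -2 + t - 2 Z$ ($d{\left(Z,t \right)} = -2 + \left(\left(Z + t\right) + \left(5 - 8\right) Z\right) = -2 - \left(- t + 2 Z\right) = -2 + t - 2 Z$)
$\frac{d{\left(-144,\left(-7 + w\right)^{2} \right)}}{94669} = \frac{-2 + \left(-7 - 4\right)^{2} - -288}{94669} = \left(-2 + \left(-11\right)^{2} + 288\right) \frac{1}{94669} = \left(-2 + 121 + 288\right) \frac{1}{94669} = 407 \cdot \frac{1}{94669} = \frac{407}{94669}$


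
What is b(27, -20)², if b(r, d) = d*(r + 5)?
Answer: 409600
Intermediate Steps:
b(r, d) = d*(5 + r)
b(27, -20)² = (-20*(5 + 27))² = (-20*32)² = (-640)² = 409600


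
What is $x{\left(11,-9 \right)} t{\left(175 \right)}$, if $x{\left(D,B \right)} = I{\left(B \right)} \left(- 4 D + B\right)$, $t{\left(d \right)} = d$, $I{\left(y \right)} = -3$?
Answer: $27825$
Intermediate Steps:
$x{\left(D,B \right)} = - 3 B + 12 D$ ($x{\left(D,B \right)} = - 3 \left(- 4 D + B\right) = - 3 \left(B - 4 D\right) = - 3 B + 12 D$)
$x{\left(11,-9 \right)} t{\left(175 \right)} = \left(\left(-3\right) \left(-9\right) + 12 \cdot 11\right) 175 = \left(27 + 132\right) 175 = 159 \cdot 175 = 27825$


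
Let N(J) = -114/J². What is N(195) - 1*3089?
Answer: -39153113/12675 ≈ -3089.0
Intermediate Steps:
N(J) = -114/J²
N(195) - 1*3089 = -114/195² - 1*3089 = -114*1/38025 - 3089 = -38/12675 - 3089 = -39153113/12675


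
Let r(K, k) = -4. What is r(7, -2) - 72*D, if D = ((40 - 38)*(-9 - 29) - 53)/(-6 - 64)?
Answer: -4784/35 ≈ -136.69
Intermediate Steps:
D = 129/70 (D = (2*(-38) - 53)/(-70) = (-76 - 53)*(-1/70) = -129*(-1/70) = 129/70 ≈ 1.8429)
r(7, -2) - 72*D = -4 - 72*129/70 = -4 - 4644/35 = -4784/35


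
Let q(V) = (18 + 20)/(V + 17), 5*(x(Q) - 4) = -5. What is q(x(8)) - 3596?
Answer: -35941/10 ≈ -3594.1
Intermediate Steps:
x(Q) = 3 (x(Q) = 4 + (1/5)*(-5) = 4 - 1 = 3)
q(V) = 38/(17 + V)
q(x(8)) - 3596 = 38/(17 + 3) - 3596 = 38/20 - 3596 = 38*(1/20) - 3596 = 19/10 - 3596 = -35941/10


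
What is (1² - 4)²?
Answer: 9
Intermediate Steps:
(1² - 4)² = (1 - 4)² = (-3)² = 9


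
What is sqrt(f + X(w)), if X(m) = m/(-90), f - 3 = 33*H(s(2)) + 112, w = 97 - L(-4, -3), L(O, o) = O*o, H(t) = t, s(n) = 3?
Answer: sqrt(7670)/6 ≈ 14.596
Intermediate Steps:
w = 85 (w = 97 - (-4)*(-3) = 97 - 1*12 = 97 - 12 = 85)
f = 214 (f = 3 + (33*3 + 112) = 3 + (99 + 112) = 3 + 211 = 214)
X(m) = -m/90 (X(m) = m*(-1/90) = -m/90)
sqrt(f + X(w)) = sqrt(214 - 1/90*85) = sqrt(214 - 17/18) = sqrt(3835/18) = sqrt(7670)/6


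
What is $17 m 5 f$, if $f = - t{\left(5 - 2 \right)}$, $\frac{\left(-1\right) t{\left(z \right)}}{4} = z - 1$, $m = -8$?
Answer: $-5440$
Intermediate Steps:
$t{\left(z \right)} = 4 - 4 z$ ($t{\left(z \right)} = - 4 \left(z - 1\right) = - 4 \left(-1 + z\right) = 4 - 4 z$)
$f = 8$ ($f = - (4 - 4 \left(5 - 2\right)) = - (4 - 12) = \left(-1\right) \left(-8\right) = 8$)
$17 m 5 f = 17 \left(\left(-8\right) 5\right) 8 = 17 \left(-40\right) 8 = \left(-680\right) 8 = -5440$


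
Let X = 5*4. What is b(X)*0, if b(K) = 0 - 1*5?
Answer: 0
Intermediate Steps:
X = 20
b(K) = -5 (b(K) = 0 - 5 = -5)
b(X)*0 = -5*0 = 0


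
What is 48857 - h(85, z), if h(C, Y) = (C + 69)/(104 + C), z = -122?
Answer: 1319117/27 ≈ 48856.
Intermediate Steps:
h(C, Y) = (69 + C)/(104 + C)
48857 - h(85, z) = 48857 - (69 + 85)/(104 + 85) = 48857 - 154/189 = 48857 - 1*22/27 = 48857 - 22/27 = 1319117/27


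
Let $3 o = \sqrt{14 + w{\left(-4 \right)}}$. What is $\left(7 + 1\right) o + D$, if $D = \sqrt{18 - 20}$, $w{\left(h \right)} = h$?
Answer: $\frac{8 \sqrt{10}}{3} + i \sqrt{2} \approx 8.4327 + 1.4142 i$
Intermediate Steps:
$D = i \sqrt{2}$ ($D = \sqrt{-2} = i \sqrt{2} \approx 1.4142 i$)
$o = \frac{\sqrt{10}}{3}$ ($o = \frac{\sqrt{14 - 4}}{3} = \frac{\sqrt{10}}{3} \approx 1.0541$)
$\left(7 + 1\right) o + D = \left(7 + 1\right) \frac{\sqrt{10}}{3} + i \sqrt{2} = 8 \frac{\sqrt{10}}{3} + i \sqrt{2} = \frac{8 \sqrt{10}}{3} + i \sqrt{2}$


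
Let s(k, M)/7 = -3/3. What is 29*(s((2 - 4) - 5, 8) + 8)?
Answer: 29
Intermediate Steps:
s(k, M) = -7 (s(k, M) = 7*(-3/3) = 7*(-3*⅓) = 7*(-1) = -7)
29*(s((2 - 4) - 5, 8) + 8) = 29*(-7 + 8) = 29*1 = 29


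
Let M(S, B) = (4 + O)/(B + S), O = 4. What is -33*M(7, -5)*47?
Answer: -6204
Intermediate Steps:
M(S, B) = 8/(B + S) (M(S, B) = (4 + 4)/(B + S) = 8/(B + S))
-33*M(7, -5)*47 = -264/(-5 + 7)*47 = -264/2*47 = -33*4*47 = -132*47 = -6204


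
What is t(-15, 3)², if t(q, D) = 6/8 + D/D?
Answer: 49/16 ≈ 3.0625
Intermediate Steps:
t(q, D) = 7/4 (t(q, D) = 6*(⅛) + 1 = ¾ + 1 = 7/4)
t(-15, 3)² = (7/4)² = 49/16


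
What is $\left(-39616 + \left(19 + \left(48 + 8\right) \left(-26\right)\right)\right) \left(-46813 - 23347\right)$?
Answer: $2880278480$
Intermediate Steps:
$\left(-39616 + \left(19 + \left(48 + 8\right) \left(-26\right)\right)\right) \left(-46813 - 23347\right) = \left(-39616 + \left(19 + 56 \left(-26\right)\right)\right) \left(-70160\right) = \left(-39616 + \left(19 - 1456\right)\right) \left(-70160\right) = \left(-39616 - 1437\right) \left(-70160\right) = \left(-41053\right) \left(-70160\right) = 2880278480$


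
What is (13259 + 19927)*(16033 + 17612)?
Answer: 1116542970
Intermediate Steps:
(13259 + 19927)*(16033 + 17612) = 33186*33645 = 1116542970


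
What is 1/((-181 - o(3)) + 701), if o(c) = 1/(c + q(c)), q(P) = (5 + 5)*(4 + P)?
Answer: 73/37959 ≈ 0.0019231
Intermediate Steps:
q(P) = 40 + 10*P (q(P) = 10*(4 + P) = 40 + 10*P)
o(c) = 1/(40 + 11*c) (o(c) = 1/(c + (40 + 10*c)) = 1/(40 + 11*c))
1/((-181 - o(3)) + 701) = 1/((-181 - 1/(40 + 11*3)) + 701) = 1/((-181 - 1/(40 + 33)) + 701) = 1/((-181 - 1/73) + 701) = 1/(-13214/73 + 701) = 1/(37959/73) = 73/37959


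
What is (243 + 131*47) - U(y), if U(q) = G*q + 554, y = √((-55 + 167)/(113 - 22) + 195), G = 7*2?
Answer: 5846 - 14*√33163/13 ≈ 5649.9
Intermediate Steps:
G = 14
y = √33163/13 (y = √(112/91 + 195) = √(112*(1/91) + 195) = √(16/13 + 195) = √(2551/13) = √33163/13 ≈ 14.008)
U(q) = 554 + 14*q (U(q) = 14*q + 554 = 554 + 14*q)
(243 + 131*47) - U(y) = (243 + 131*47) - (554 + 14*(√33163/13)) = (243 + 6157) - (554 + 14*√33163/13) = 6400 + (-554 - 14*√33163/13) = 5846 - 14*√33163/13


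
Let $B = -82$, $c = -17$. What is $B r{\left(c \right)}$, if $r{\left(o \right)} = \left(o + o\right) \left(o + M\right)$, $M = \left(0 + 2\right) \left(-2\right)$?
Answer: $-58548$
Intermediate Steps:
$M = -4$ ($M = 2 \left(-2\right) = -4$)
$r{\left(o \right)} = 2 o \left(-4 + o\right)$ ($r{\left(o \right)} = \left(o + o\right) \left(o - 4\right) = 2 o \left(-4 + o\right)$)
$B r{\left(c \right)} = - 82 \cdot 2 \left(-17\right) \left(-4 - 17\right) = - 82 \cdot 2 \left(-17\right) \left(-21\right) = \left(-82\right) 714 = -58548$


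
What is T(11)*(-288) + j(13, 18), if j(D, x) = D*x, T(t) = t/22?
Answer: 90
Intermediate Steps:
T(t) = t/22 (T(t) = t*(1/22) = t/22)
T(11)*(-288) + j(13, 18) = ((1/22)*11)*(-288) + 13*18 = (1/2)*(-288) + 234 = -144 + 234 = 90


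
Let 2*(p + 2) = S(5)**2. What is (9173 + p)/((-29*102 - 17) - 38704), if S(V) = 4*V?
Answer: -9371/41679 ≈ -0.22484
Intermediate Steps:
p = 198 (p = -2 + (4*5)**2/2 = -2 + (1/2)*20**2 = -2 + (1/2)*400 = -2 + 200 = 198)
(9173 + p)/((-29*102 - 17) - 38704) = (9173 + 198)/((-29*102 - 17) - 38704) = 9371/((-2958 - 17) - 38704) = 9371/(-2975 - 38704) = 9371/(-41679) = 9371*(-1/41679) = -9371/41679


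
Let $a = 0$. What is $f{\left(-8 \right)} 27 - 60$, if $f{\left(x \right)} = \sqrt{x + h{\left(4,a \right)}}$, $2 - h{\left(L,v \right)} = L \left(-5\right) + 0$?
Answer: $-60 + 27 \sqrt{14} \approx 41.025$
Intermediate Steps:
$h{\left(L,v \right)} = 2 + 5 L$ ($h{\left(L,v \right)} = 2 - \left(L \left(-5\right) + 0\right) = 2 - \left(- 5 L + 0\right) = 2 - - 5 L = 2 + 5 L$)
$f{\left(x \right)} = \sqrt{22 + x}$ ($f{\left(x \right)} = \sqrt{x + \left(2 + 5 \cdot 4\right)} = \sqrt{x + \left(2 + 20\right)} = \sqrt{x + 22} = \sqrt{22 + x}$)
$f{\left(-8 \right)} 27 - 60 = \sqrt{22 - 8} \cdot 27 - 60 = \sqrt{14} \cdot 27 - 60 = 27 \sqrt{14} - 60 = -60 + 27 \sqrt{14}$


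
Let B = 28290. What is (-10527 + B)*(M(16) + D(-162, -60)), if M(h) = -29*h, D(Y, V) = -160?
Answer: -11084112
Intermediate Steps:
(-10527 + B)*(M(16) + D(-162, -60)) = (-10527 + 28290)*(-29*16 - 160) = 17763*(-464 - 160) = 17763*(-624) = -11084112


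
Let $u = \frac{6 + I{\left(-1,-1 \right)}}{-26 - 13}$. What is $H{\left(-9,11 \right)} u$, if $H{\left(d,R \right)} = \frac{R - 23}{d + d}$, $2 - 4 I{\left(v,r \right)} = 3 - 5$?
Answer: $- \frac{14}{117} \approx -0.11966$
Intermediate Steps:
$I{\left(v,r \right)} = 1$ ($I{\left(v,r \right)} = \frac{1}{2} - \frac{3 - 5}{4} = \frac{1}{2} - - \frac{1}{2} = \frac{1}{2} + \frac{1}{2} = 1$)
$H{\left(d,R \right)} = \frac{-23 + R}{2 d}$
$u = - \frac{7}{39}$ ($u = \frac{6 + 1}{-26 - 13} = \frac{7}{-39} = 7 \left(- \frac{1}{39}\right) = - \frac{7}{39} \approx -0.17949$)
$H{\left(-9,11 \right)} u = \frac{-23 + 11}{2 \left(-9\right)} \left(- \frac{7}{39}\right) = \frac{1}{2} \left(- \frac{1}{9}\right) \left(-12\right) \left(- \frac{7}{39}\right) = \frac{2}{3} \left(- \frac{7}{39}\right) = - \frac{14}{117}$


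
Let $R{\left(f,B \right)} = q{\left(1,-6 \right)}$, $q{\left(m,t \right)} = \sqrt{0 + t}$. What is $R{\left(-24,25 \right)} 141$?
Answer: $141 i \sqrt{6} \approx 345.38 i$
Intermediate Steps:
$q{\left(m,t \right)} = \sqrt{t}$
$R{\left(f,B \right)} = i \sqrt{6}$ ($R{\left(f,B \right)} = \sqrt{-6} = i \sqrt{6}$)
$R{\left(-24,25 \right)} 141 = i \sqrt{6} \cdot 141 = 141 i \sqrt{6}$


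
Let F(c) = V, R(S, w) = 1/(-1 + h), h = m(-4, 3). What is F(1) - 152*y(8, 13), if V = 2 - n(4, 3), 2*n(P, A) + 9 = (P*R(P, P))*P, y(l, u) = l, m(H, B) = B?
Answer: -2427/2 ≈ -1213.5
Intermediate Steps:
h = 3
R(S, w) = ½ (R(S, w) = 1/(-1 + 3) = 1/2 = ½)
n(P, A) = -9/2 + P²/4 (n(P, A) = -9/2 + ((P*(½))*P)/2 = -9/2 + ((P/2)*P)/2 = -9/2 + (P²/2)/2 = -9/2 + P²/4)
V = 5/2 (V = 2 - (-9/2 + (¼)*4²) = 2 - (-9/2 + (¼)*16) = 2 - (-9/2 + 4) = 2 - 1*(-½) = 2 + ½ = 5/2 ≈ 2.5000)
F(c) = 5/2
F(1) - 152*y(8, 13) = 5/2 - 152*8 = 5/2 - 1216 = -2427/2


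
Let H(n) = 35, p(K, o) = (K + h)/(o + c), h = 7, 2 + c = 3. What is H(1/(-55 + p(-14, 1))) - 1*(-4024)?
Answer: 4059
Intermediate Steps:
c = 1 (c = -2 + 3 = 1)
p(K, o) = (7 + K)/(1 + o) (p(K, o) = (K + 7)/(o + 1) = (7 + K)/(1 + o))
H(1/(-55 + p(-14, 1))) - 1*(-4024) = 35 - 1*(-4024) = 35 + 4024 = 4059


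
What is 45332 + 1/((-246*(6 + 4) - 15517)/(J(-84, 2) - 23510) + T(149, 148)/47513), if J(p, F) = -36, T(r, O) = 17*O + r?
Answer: 41565634744710/916891291 ≈ 45333.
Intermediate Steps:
T(r, O) = r + 17*O
45332 + 1/((-246*(6 + 4) - 15517)/(J(-84, 2) - 23510) + T(149, 148)/47513) = 45332 + 1/((-246*(6 + 4) - 15517)/(-36 - 23510) + (149 + 17*148)/47513) = 45332 + 1/((-246*10 - 15517)/(-23546) + (149 + 2516)*(1/47513)) = 45332 + 1/((-2460 - 15517)*(-1/23546) + 2665*(1/47513)) = 45332 + 1/(-17977*(-1/23546) + 2665/47513) = 45332 + 1/(17977/23546 + 2665/47513) = 45332 + 1/(916891291/1118741098) = 45332 + 1118741098/916891291 = 41565634744710/916891291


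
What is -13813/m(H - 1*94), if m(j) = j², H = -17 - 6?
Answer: -13813/13689 ≈ -1.0091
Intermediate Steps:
H = -23
-13813/m(H - 1*94) = -13813/(-23 - 1*94)² = -13813/(-23 - 94)² = -13813/((-117)²) = -13813/13689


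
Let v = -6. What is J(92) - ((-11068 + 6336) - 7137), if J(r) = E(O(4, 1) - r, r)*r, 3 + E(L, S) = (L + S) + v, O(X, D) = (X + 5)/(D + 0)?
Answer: 11869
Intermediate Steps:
O(X, D) = (5 + X)/D
E(L, S) = -9 + L + S (E(L, S) = -3 + ((L + S) - 6) = -3 + (-6 + L + S) = -9 + L + S)
J(r) = 0 (J(r) = (-9 + ((5 + 4)/1 - r) + r)*r = (-9 + (1*9 - r) + r)*r = (-9 + (9 - r) + r)*r = 0*r = 0)
J(92) - ((-11068 + 6336) - 7137) = 0 - ((-11068 + 6336) - 7137) = 0 - (-4732 - 7137) = 0 - 1*(-11869) = 0 + 11869 = 11869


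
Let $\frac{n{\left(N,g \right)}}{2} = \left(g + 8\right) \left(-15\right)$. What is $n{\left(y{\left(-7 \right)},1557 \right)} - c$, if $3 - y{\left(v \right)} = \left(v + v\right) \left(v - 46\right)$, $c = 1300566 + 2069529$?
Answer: $-3417045$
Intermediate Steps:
$c = 3370095$
$y{\left(v \right)} = 3 - 2 v \left(-46 + v\right)$ ($y{\left(v \right)} = 3 - \left(v + v\right) \left(v - 46\right) = 3 - 2 v \left(-46 + v\right)$)
$n{\left(N,g \right)} = -240 - 30 g$ ($n{\left(N,g \right)} = 2 \left(g + 8\right) \left(-15\right) = 2 \left(8 + g\right) \left(-15\right) = 2 \left(-120 - 15 g\right) = -240 - 30 g$)
$n{\left(y{\left(-7 \right)},1557 \right)} - c = \left(-240 - 46710\right) - 3370095 = -46950 - 3370095 = -3417045$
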